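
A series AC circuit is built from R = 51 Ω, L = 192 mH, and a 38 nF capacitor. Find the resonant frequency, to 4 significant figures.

1.863 kHz

ω₀ = 1/√(LC) = 1/√(0.192 × 3.8e-08) = 11710 rad/s
f₀ = ω₀/(2π) = 1.863 kHz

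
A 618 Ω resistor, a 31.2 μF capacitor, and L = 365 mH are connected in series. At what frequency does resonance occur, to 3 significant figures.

ω₀ = 1/√(LC) = 1/√(0.365 × 3.12e-05) = 296.3 rad/s
f₀ = ω₀/(2π) = 47.2 Hz

47.2 Hz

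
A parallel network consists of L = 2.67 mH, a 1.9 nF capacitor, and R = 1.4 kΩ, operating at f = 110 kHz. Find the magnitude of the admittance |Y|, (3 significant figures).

ω = 2πf = 691200 rad/s
X_L = ωL = 1850 Ω
X_C = 1/(ωC) = 762 Ω
Parallel: admittances add. Y = 1/R + 1/(jωL) + jωC
Y = (0.000714 + j0.000771) S
|Y| = 0.00105 S → |Z| = 1/|Y| = 951 Ω, ∠Z = −∠Y = -47.2°

1.05 mS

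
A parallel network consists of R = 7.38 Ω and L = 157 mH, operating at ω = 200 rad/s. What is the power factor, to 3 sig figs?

X_L = ωL = 31.4 Ω
Parallel: admittances add. Y = 1/R + 1/(jωL)
Y = (0.136 − j0.0318) S
|Y| = 0.139 S → |Z| = 1/|Y| = 7.18 Ω, ∠Z = −∠Y = 13.2°
cos φ = cos(13.2°) = 0.973

0.973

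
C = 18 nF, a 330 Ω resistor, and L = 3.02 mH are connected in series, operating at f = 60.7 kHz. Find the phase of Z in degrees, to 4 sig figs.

ω = 2πf = 381400 rad/s
X_L = ωL = 1152 Ω
X_C = 1/(ωC) = 145.7 Ω
Net reactance X = X_L − X_C = 1006 Ω
Z = 330.0 + j1006 Ω
|Z| = √(330.0² + 1006²) = 1059 Ω
∠Z = arctan(1006/330.0) = 71.84°

71.84°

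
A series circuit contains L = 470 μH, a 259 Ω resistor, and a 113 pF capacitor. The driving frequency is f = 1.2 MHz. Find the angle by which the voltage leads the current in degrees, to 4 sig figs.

ω = 2πf = 7.54e+06 rad/s
X_L = ωL = 3544 Ω
X_C = 1/(ωC) = 1174 Ω
Net reactance X = X_L − X_C = 2370 Ω
Z = 259.0 + j2370 Ω
|Z| = √(259.0² + 2370²) = 2384 Ω
∠Z = arctan(2370/259.0) = 83.76°

83.76°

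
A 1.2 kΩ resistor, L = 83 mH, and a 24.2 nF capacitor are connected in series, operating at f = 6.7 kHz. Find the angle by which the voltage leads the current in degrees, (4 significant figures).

ω = 2πf = 42100 rad/s
X_L = ωL = 3494 Ω
X_C = 1/(ωC) = 981.6 Ω
Net reactance X = X_L − X_C = 2512 Ω
Z = 1200 + j2512 Ω
|Z| = √(1200² + 2512²) = 2784 Ω
∠Z = arctan(2512/1200) = 64.47°

64.47°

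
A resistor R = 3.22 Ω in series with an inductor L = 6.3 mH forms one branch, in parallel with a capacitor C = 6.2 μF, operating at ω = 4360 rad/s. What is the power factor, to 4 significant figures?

X_L = ωL = 27.47 Ω
X_C = 1/(ωC) = 36.99 Ω
Branch 1 (R+jX_L): Z₁ = 3.220 + j27.47 Ω, |Z₁| = 27.66 Ω
Branch 2 (−jX_C): Z₂ = −j36.99 Ω
Parallel: Z = Z₁Z₂/(Z₁+Z₂), |Z| = 101.8 Ω, ∠Z = 64.64°
cos φ = cos(64.64°) = 0.4284

0.4284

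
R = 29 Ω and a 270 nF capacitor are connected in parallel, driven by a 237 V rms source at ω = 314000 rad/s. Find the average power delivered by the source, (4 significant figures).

X_C = 1/(ωC) = 11.80 Ω
Parallel: admittances add. Y = 1/R + jωC
Y = (0.03448 + j0.08478) S
|Y| = 0.09152 S → |Z| = 1/|Y| = 10.93 Ω, ∠Z = −∠Y = -67.87°
I = V/|Z| = 21.69 A
P = VI cos φ = 237 × 21.69 × cos(-67.87°) = 1.937 kW

1.937 kW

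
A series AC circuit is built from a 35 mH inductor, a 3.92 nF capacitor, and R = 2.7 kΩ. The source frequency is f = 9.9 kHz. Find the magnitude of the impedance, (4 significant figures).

ω = 2πf = 62200 rad/s
X_L = ωL = 2177 Ω
X_C = 1/(ωC) = 4101 Ω
Net reactance X = X_L − X_C = -1924 Ω
Z = 2700 − j1924 Ω
|Z| = √(2700² + 1924²) = 3315 Ω

3315 Ω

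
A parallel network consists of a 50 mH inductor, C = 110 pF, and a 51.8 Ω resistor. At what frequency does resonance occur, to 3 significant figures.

67.9 kHz

ω₀ = 1/√(LC) = 1/√(0.05 × 1.1e-10) = 426400 rad/s
f₀ = ω₀/(2π) = 67.9 kHz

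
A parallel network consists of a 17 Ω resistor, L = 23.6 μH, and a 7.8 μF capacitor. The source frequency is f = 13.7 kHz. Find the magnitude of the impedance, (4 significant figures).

ω = 2πf = 86080 rad/s
X_L = ωL = 2.031 Ω
X_C = 1/(ωC) = 1.489 Ω
Parallel: admittances add. Y = 1/R + 1/(jωL) + jωC
Y = (0.05882 + j0.1792) S
|Y| = 0.1886 S → |Z| = 1/|Y| = 5.303 Ω, ∠Z = −∠Y = -71.82°

5.303 Ω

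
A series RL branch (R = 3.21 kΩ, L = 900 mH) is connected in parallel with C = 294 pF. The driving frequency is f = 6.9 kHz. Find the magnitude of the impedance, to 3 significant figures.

ω = 2πf = 43350 rad/s
X_L = ωL = 39000 Ω
X_C = 1/(ωC) = 78500 Ω
Branch 1 (R+jX_L): Z₁ = 3210 + j39000 Ω, |Z₁| = 39200 Ω
Branch 2 (−jX_C): Z₂ = −j78500 Ω
Parallel: Z = Z₁Z₂/(Z₁+Z₂), |Z| = 77600 Ω, ∠Z = 80.6°

77600 Ω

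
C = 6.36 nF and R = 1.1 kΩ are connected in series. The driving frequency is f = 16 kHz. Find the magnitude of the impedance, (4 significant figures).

1912 Ω

ω = 2πf = 100500 rad/s
X_C = 1/(ωC) = 1564 Ω
Z = 1100 − j1564 Ω
|Z| = √(1100² + 1564²) = 1912 Ω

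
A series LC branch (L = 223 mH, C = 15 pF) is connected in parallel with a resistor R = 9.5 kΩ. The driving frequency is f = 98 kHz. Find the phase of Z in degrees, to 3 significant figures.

ω = 2πf = 615800 rad/s
X_L = ωL = 137000 Ω
X_C = 1/(ωC) = 108000 Ω
Branch 1: Z₁ = R = 9500 Ω
Branch 2 (series LC): Z₂ = j(X_L − X_C) = j29000 Ω
Parallel: Z = Z₁Z₂/(Z₁+Z₂), |Z| = 9030 Ω, ∠Z = 18.1°

18.1°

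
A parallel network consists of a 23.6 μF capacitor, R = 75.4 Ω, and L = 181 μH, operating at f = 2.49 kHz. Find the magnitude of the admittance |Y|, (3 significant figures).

ω = 2πf = 15650 rad/s
X_L = ωL = 2.83 Ω
X_C = 1/(ωC) = 2.71 Ω
Parallel: admittances add. Y = 1/R + 1/(jωL) + jωC
Y = (0.0133 + j0.0161) S
|Y| = 0.0209 S → |Z| = 1/|Y| = 48.0 Ω, ∠Z = −∠Y = -50.5°

20.9 mS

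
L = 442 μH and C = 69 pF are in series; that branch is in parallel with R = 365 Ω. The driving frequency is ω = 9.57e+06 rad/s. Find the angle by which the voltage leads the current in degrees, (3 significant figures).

X_L = ωL = 4230 Ω
X_C = 1/(ωC) = 1510 Ω
Branch 1: Z₁ = R = 365 Ω
Branch 2 (series LC): Z₂ = j(X_L − X_C) = j2720 Ω
Parallel: Z = Z₁Z₂/(Z₁+Z₂), |Z| = 362 Ω, ∠Z = 7.66°

7.66°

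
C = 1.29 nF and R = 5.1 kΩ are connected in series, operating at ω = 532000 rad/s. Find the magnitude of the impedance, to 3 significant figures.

5300 Ω

X_C = 1/(ωC) = 1460 Ω
Z = 5100 − j1460 Ω
|Z| = √(5100² + 1460²) = 5300 Ω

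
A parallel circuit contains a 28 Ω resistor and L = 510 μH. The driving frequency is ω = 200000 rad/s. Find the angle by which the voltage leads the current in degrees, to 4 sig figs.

X_L = ωL = 102.0 Ω
Parallel: admittances add. Y = 1/R + 1/(jωL)
Y = (0.03571 − j0.009804) S
|Y| = 0.03704 S → |Z| = 1/|Y| = 27.00 Ω, ∠Z = −∠Y = 15.35°

15.35°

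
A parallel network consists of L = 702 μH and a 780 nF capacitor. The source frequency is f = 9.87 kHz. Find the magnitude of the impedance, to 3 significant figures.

ω = 2πf = 62020 rad/s
X_L = ωL = 43.5 Ω
X_C = 1/(ωC) = 20.7 Ω
Parallel: admittances add. Y = 1/(jωL) + jωC
Y = (0 + j0.0254) S
|Y| = 0.0254 S → |Z| = 1/|Y| = 39.4 Ω, ∠Z = −∠Y = -90.0°

39.4 Ω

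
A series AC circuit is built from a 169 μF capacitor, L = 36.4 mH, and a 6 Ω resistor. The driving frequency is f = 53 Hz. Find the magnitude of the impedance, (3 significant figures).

8.24 Ω

ω = 2πf = 333.0 rad/s
X_L = ωL = 12.1 Ω
X_C = 1/(ωC) = 17.8 Ω
Net reactance X = X_L − X_C = -5.65 Ω
Z = 6.00 − j5.65 Ω
|Z| = √(6.00² + 5.65²) = 8.24 Ω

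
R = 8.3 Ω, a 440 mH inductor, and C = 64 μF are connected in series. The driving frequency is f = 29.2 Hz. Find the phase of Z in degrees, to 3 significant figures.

ω = 2πf = 183.5 rad/s
X_L = ωL = 80.7 Ω
X_C = 1/(ωC) = 85.2 Ω
Net reactance X = X_L − X_C = -4.44 Ω
Z = 8.30 − j4.44 Ω
|Z| = √(8.30² + 4.44²) = 9.41 Ω
∠Z = arctan(-4.44/8.30) = -28.1°

-28.1°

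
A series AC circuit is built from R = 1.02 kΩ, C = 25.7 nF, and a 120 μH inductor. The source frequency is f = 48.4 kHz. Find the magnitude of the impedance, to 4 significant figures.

ω = 2πf = 304100 rad/s
X_L = ωL = 36.49 Ω
X_C = 1/(ωC) = 128.0 Ω
Net reactance X = X_L − X_C = -91.46 Ω
Z = 1020 − j91.46 Ω
|Z| = √(1020² + 91.46²) = 1024 Ω

1024 Ω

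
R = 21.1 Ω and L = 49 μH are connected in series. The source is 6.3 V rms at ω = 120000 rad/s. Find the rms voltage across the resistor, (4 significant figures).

X_L = ωL = 5.880 Ω
Z = 21.10 + j5.880 Ω
|Z| = √(21.10² + 5.880²) = 21.90 Ω
I = V/|Z| = 287.6 mA
V_R = I·|Z_R| = 0.2876 × 21.10 = 6.069 V

6.069 V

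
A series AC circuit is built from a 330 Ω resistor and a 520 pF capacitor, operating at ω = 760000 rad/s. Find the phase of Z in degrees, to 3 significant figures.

X_C = 1/(ωC) = 2530 Ω
Z = 330 − j2530 Ω
|Z| = √(330² + 2530²) = 2550 Ω
∠Z = arctan(-2530/330) = -82.6°

-82.6°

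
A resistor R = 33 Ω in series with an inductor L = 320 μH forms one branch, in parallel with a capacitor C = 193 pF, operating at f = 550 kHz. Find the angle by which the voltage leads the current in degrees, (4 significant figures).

ω = 2πf = 3.456e+06 rad/s
X_L = ωL = 1106 Ω
X_C = 1/(ωC) = 1499 Ω
Branch 1 (R+jX_L): Z₁ = 33.00 + j1106 Ω, |Z₁| = 1106 Ω
Branch 2 (−jX_C): Z₂ = −j1499 Ω
Parallel: Z = Z₁Z₂/(Z₁+Z₂), |Z| = 4201 Ω, ∠Z = 83.50°

83.50°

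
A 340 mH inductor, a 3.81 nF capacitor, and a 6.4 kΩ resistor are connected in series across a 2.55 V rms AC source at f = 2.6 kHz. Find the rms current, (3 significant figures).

ω = 2πf = 16340 rad/s
X_L = ωL = 5550 Ω
X_C = 1/(ωC) = 16100 Ω
Net reactance X = X_L − X_C = -10500 Ω
Z = 6400 − j10500 Ω
|Z| = √(6400² + 10500²) = 12300 Ω
I = V/|Z| = 2.55/12300 = 207 μA

207 μA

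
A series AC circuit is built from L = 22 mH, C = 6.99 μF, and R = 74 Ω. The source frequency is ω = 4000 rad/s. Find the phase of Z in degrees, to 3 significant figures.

35.2°

X_L = ωL = 88.0 Ω
X_C = 1/(ωC) = 35.8 Ω
Net reactance X = X_L − X_C = 52.2 Ω
Z = 74.0 + j52.2 Ω
|Z| = √(74.0² + 52.2²) = 90.6 Ω
∠Z = arctan(52.2/74.0) = 35.2°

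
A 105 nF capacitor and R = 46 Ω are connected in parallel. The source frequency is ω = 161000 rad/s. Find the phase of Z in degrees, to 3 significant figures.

-37.9°

X_C = 1/(ωC) = 59.2 Ω
Parallel: admittances add. Y = 1/R + jωC
Y = (0.0217 + j0.0169) S
|Y| = 0.0275 S → |Z| = 1/|Y| = 36.3 Ω, ∠Z = −∠Y = -37.9°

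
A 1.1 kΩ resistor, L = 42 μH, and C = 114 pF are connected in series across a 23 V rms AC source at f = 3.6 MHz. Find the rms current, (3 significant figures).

ω = 2πf = 2.262e+07 rad/s
X_L = ωL = 950 Ω
X_C = 1/(ωC) = 388 Ω
Net reactance X = X_L − X_C = 562 Ω
Z = 1100 + j562 Ω
|Z| = √(1100² + 562²) = 1240 Ω
I = V/|Z| = 23/1240 = 18.6 mA

18.6 mA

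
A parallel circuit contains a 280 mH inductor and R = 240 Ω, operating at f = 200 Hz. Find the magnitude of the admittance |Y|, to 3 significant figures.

ω = 2πf = 1257 rad/s
X_L = ωL = 352 Ω
Parallel: admittances add. Y = 1/R + 1/(jωL)
Y = (0.00417 − j0.00284) S
|Y| = 0.00504 S → |Z| = 1/|Y| = 198 Ω, ∠Z = −∠Y = 34.3°

5.04 mS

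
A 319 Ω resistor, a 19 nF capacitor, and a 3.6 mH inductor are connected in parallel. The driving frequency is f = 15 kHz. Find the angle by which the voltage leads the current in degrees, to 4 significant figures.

ω = 2πf = 94250 rad/s
X_L = ωL = 339.3 Ω
X_C = 1/(ωC) = 558.4 Ω
Parallel: admittances add. Y = 1/R + 1/(jωL) + jωC
Y = (0.003135 − j0.001157) S
|Y| = 0.003341 S → |Z| = 1/|Y| = 299.3 Ω, ∠Z = −∠Y = 20.25°

20.25°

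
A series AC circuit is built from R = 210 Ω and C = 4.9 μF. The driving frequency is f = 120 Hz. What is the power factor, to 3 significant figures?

ω = 2πf = 754.0 rad/s
X_C = 1/(ωC) = 271 Ω
Z = 210 − j271 Ω
|Z| = √(210² + 271²) = 343 Ω
∠Z = arctan(-271/210) = -52.2°
cos φ = cos(-52.2°) = 0.613

0.613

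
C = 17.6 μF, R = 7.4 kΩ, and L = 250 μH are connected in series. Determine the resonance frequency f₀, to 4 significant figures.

2.399 kHz

ω₀ = 1/√(LC) = 1/√(0.00025 × 1.76e-05) = 15080 rad/s
f₀ = ω₀/(2π) = 2.399 kHz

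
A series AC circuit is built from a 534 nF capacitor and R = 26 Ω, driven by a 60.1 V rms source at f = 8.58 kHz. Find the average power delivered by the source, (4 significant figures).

ω = 2πf = 53910 rad/s
X_C = 1/(ωC) = 34.74 Ω
Z = 26.00 − j34.74 Ω
|Z| = √(26.00² + 34.74²) = 43.39 Ω
∠Z = arctan(-34.74/26.00) = -53.19°
I = V/|Z| = 1.385 A
P = VI cos φ = 60.1 × 1.385 × cos(-53.19°) = 49.88 W

49.88 W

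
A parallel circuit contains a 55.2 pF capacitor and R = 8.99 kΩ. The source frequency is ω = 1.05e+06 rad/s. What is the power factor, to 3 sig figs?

X_C = 1/(ωC) = 17300 Ω
Parallel: admittances add. Y = 1/R + jωC
Y = (0.000111 + j5.8e-05) S
|Y| = 0.000125 S → |Z| = 1/|Y| = 7970 Ω, ∠Z = −∠Y = -27.5°
cos φ = cos(-27.5°) = 0.887

0.887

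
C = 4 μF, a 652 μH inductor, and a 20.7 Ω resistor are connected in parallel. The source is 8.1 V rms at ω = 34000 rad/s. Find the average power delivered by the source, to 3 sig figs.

3.17 W

X_L = ωL = 22.2 Ω
X_C = 1/(ωC) = 7.35 Ω
Parallel: admittances add. Y = 1/R + 1/(jωL) + jωC
Y = (0.0483 + j0.0909) S
|Y| = 0.103 S → |Z| = 1/|Y| = 9.72 Ω, ∠Z = −∠Y = -62.0°
I = V/|Z| = 834 mA
P = VI cos φ = 8.1 × 0.834 × cos(-62.0°) = 3.17 W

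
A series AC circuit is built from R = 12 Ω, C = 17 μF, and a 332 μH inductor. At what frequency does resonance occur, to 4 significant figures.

ω₀ = 1/√(LC) = 1/√(0.000332 × 1.7e-05) = 13310 rad/s
f₀ = ω₀/(2π) = 2.118 kHz

2.118 kHz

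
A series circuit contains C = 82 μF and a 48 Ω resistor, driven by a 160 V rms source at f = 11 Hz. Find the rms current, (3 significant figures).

875 mA

ω = 2πf = 69.12 rad/s
X_C = 1/(ωC) = 176 Ω
Z = 48.0 − j176 Ω
|Z| = √(48.0² + 176²) = 183 Ω
I = V/|Z| = 160/183 = 875 mA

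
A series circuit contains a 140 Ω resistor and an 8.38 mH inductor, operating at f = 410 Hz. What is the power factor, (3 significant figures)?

0.988

ω = 2πf = 2576 rad/s
X_L = ωL = 21.6 Ω
Z = 140 + j21.6 Ω
|Z| = √(140² + 21.6²) = 142 Ω
∠Z = arctan(21.6/140) = 8.77°
cos φ = cos(8.77°) = 0.988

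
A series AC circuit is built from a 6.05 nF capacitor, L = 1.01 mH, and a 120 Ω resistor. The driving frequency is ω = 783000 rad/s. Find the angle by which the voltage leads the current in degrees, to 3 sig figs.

X_L = ωL = 791 Ω
X_C = 1/(ωC) = 211 Ω
Net reactance X = X_L − X_C = 580 Ω
Z = 120 + j580 Ω
|Z| = √(120² + 580²) = 592 Ω
∠Z = arctan(580/120) = 78.3°

78.3°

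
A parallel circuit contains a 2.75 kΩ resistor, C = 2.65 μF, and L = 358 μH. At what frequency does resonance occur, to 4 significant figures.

ω₀ = 1/√(LC) = 1/√(0.000358 × 2.65e-06) = 32470 rad/s
f₀ = ω₀/(2π) = 5.167 kHz

5.167 kHz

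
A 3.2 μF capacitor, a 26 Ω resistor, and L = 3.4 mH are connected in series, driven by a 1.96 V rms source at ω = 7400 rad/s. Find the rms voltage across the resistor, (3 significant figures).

X_L = ωL = 25.2 Ω
X_C = 1/(ωC) = 42.2 Ω
Net reactance X = X_L − X_C = -17.1 Ω
Z = 26.0 − j17.1 Ω
|Z| = √(26.0² + 17.1²) = 31.1 Ω
I = V/|Z| = 63.0 mA
V_R = I·|Z_R| = 0.0630 × 26.0 = 1.64 V

1.64 V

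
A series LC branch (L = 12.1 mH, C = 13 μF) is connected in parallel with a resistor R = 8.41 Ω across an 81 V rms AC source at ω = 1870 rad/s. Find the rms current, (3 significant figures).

X_L = ωL = 22.6 Ω
X_C = 1/(ωC) = 41.1 Ω
Branch 1: Z₁ = R = 8.41 Ω
Branch 2 (series LC): Z₂ = j(X_L − X_C) = −j18.5 Ω
Parallel: Z = Z₁Z₂/(Z₁+Z₂), |Z| = 7.66 Ω, ∠Z = -24.4°
I = V/|Z| = 81/7.66 = 10.6 A

10.6 A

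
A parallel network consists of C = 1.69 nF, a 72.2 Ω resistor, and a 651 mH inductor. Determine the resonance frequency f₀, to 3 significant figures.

ω₀ = 1/√(LC) = 1/√(0.651 × 1.69e-09) = 30150 rad/s
f₀ = ω₀/(2π) = 4.80 kHz

4.80 kHz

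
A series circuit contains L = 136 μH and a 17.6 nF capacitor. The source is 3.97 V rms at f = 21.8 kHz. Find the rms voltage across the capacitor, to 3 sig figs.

4.16 V

ω = 2πf = 137000 rad/s
X_L = ωL = 18.6 Ω
X_C = 1/(ωC) = 415 Ω
Net reactance X = X_L − X_C = -396 Ω
Z = − j396 Ω
|Z| = √(0² + 396²) = 396 Ω
I = V/|Z| = 10.0 mA
V_C = I·|Z_C| = 0.0100 × 415 = 4.16 V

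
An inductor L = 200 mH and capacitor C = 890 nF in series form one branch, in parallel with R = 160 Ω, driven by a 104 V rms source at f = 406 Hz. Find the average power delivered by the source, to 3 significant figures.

67.6 W

ω = 2πf = 2551 rad/s
X_L = ωL = 510 Ω
X_C = 1/(ωC) = 440 Ω
Branch 1: Z₁ = R = 160 Ω
Branch 2 (series LC): Z₂ = j(X_L − X_C) = j69.7 Ω
Parallel: Z = Z₁Z₂/(Z₁+Z₂), |Z| = 63.9 Ω, ∠Z = 66.4°
I = V/|Z| = 1.63 A
P = VI cos φ = 104 × 1.63 × cos(66.4°) = 67.6 W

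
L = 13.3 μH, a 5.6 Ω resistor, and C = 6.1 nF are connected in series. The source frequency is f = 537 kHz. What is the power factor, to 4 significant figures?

ω = 2πf = 3.374e+06 rad/s
X_L = ωL = 44.88 Ω
X_C = 1/(ωC) = 48.59 Ω
Net reactance X = X_L − X_C = -3.711 Ω
Z = 5.600 − j3.711 Ω
|Z| = √(5.600² + 3.711²) = 6.718 Ω
∠Z = arctan(-3.711/5.600) = -33.53°
cos φ = cos(-33.53°) = 0.8336

0.8336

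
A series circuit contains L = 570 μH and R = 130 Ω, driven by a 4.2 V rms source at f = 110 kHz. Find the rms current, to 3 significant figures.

ω = 2πf = 691200 rad/s
X_L = ωL = 394 Ω
Z = 130 + j394 Ω
|Z| = √(130² + 394²) = 415 Ω
I = V/|Z| = 4.2/415 = 10.1 mA

10.1 mA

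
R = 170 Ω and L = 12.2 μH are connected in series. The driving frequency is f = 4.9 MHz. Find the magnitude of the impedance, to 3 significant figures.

412 Ω

ω = 2πf = 3.079e+07 rad/s
X_L = ωL = 376 Ω
Z = 170 + j376 Ω
|Z| = √(170² + 376²) = 412 Ω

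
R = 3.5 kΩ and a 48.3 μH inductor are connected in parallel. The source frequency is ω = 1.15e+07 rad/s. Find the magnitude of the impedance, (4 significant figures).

X_L = ωL = 555.5 Ω
Parallel: admittances add. Y = 1/R + 1/(jωL)
Y = (0.0002857 − j0.001800) S
|Y| = 0.001823 S → |Z| = 1/|Y| = 548.6 Ω, ∠Z = −∠Y = 80.98°

548.6 Ω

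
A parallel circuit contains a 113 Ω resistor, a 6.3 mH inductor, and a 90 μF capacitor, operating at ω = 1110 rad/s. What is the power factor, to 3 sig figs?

X_L = ωL = 6.99 Ω
X_C = 1/(ωC) = 10.0 Ω
Parallel: admittances add. Y = 1/R + 1/(jωL) + jωC
Y = (0.00885 − j0.0431) S
|Y| = 0.0440 S → |Z| = 1/|Y| = 22.7 Ω, ∠Z = −∠Y = 78.4°
cos φ = cos(78.4°) = 0.201

0.201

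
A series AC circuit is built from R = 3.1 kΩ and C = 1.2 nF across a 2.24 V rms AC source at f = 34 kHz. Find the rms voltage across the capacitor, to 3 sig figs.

1.75 V

ω = 2πf = 213600 rad/s
X_C = 1/(ωC) = 3900 Ω
Z = 3100 − j3900 Ω
|Z| = √(3100² + 3900²) = 4980 Ω
I = V/|Z| = 450 μA
V_C = I·|Z_C| = 0.000450 × 3900 = 1.75 V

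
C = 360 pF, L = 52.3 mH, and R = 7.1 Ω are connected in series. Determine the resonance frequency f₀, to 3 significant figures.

ω₀ = 1/√(LC) = 1/√(0.0523 × 3.6e-10) = 230500 rad/s
f₀ = ω₀/(2π) = 36.7 kHz

36.7 kHz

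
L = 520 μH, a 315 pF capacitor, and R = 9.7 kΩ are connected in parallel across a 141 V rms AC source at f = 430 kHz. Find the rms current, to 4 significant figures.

ω = 2πf = 2.702e+06 rad/s
X_L = ωL = 1405 Ω
X_C = 1/(ωC) = 1175 Ω
Parallel: admittances add. Y = 1/R + 1/(jωL) + jωC
Y = (0.0001031 + j0.0001393) S
|Y| = 0.0001733 S → |Z| = 1/|Y| = 5771 Ω, ∠Z = −∠Y = -53.49°
I = V/|Z| = 141/5771 = 24.43 mA

24.43 mA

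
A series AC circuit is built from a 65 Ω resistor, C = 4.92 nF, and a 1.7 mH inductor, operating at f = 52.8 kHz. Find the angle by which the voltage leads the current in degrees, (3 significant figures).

-36.8°

ω = 2πf = 331800 rad/s
X_L = ωL = 564 Ω
X_C = 1/(ωC) = 613 Ω
Net reactance X = X_L − X_C = -48.7 Ω
Z = 65.0 − j48.7 Ω
|Z| = √(65.0² + 48.7²) = 81.2 Ω
∠Z = arctan(-48.7/65.0) = -36.8°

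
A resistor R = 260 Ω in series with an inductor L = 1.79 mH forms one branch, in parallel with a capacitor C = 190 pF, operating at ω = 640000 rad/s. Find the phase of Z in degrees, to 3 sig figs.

X_L = ωL = 1150 Ω
X_C = 1/(ωC) = 8220 Ω
Branch 1 (R+jX_L): Z₁ = 260 + j1150 Ω, |Z₁| = 1170 Ω
Branch 2 (−jX_C): Z₂ = −j8220 Ω
Parallel: Z = Z₁Z₂/(Z₁+Z₂), |Z| = 1360 Ω, ∠Z = 75.1°

75.1°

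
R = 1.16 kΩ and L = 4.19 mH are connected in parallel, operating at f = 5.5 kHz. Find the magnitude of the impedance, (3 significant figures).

ω = 2πf = 34560 rad/s
X_L = ωL = 145 Ω
Parallel: admittances add. Y = 1/R + 1/(jωL)
Y = (0.000862 − j0.00691) S
|Y| = 0.00696 S → |Z| = 1/|Y| = 144 Ω, ∠Z = −∠Y = 82.9°

144 Ω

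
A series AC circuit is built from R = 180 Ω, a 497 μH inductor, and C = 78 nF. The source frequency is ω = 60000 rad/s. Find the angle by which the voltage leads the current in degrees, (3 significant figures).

-45.6°

X_L = ωL = 29.8 Ω
X_C = 1/(ωC) = 214 Ω
Net reactance X = X_L − X_C = -184 Ω
Z = 180 − j184 Ω
|Z| = √(180² + 184²) = 257 Ω
∠Z = arctan(-184/180) = -45.6°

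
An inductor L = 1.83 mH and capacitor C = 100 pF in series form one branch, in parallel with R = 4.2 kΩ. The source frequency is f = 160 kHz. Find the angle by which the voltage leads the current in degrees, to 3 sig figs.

ω = 2πf = 1.005e+06 rad/s
X_L = ωL = 1840 Ω
X_C = 1/(ωC) = 9950 Ω
Branch 1: Z₁ = R = 4200 Ω
Branch 2 (series LC): Z₂ = j(X_L − X_C) = −j8110 Ω
Parallel: Z = Z₁Z₂/(Z₁+Z₂), |Z| = 3730 Ω, ∠Z = -27.4°

-27.4°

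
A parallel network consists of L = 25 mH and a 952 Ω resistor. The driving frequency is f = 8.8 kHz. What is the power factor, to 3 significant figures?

ω = 2πf = 55290 rad/s
X_L = ωL = 1380 Ω
Parallel: admittances add. Y = 1/R + 1/(jωL)
Y = (0.00105 − j0.000723) S
|Y| = 0.00128 S → |Z| = 1/|Y| = 784 Ω, ∠Z = −∠Y = 34.6°
cos φ = cos(34.6°) = 0.824

0.824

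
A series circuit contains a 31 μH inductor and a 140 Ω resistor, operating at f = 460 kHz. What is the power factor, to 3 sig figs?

0.842

ω = 2πf = 2.89e+06 rad/s
X_L = ωL = 89.6 Ω
Z = 140 + j89.6 Ω
|Z| = √(140² + 89.6²) = 166 Ω
∠Z = arctan(89.6/140) = 32.6°
cos φ = cos(32.6°) = 0.842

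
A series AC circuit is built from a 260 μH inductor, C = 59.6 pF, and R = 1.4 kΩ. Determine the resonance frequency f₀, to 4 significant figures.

1.279 MHz

ω₀ = 1/√(LC) = 1/√(0.00026 × 5.96e-11) = 8.033e+06 rad/s
f₀ = ω₀/(2π) = 1.279 MHz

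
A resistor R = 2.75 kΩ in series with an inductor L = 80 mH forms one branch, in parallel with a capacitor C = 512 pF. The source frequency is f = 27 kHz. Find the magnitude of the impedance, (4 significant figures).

46410 Ω

ω = 2πf = 169600 rad/s
X_L = ωL = 13570 Ω
X_C = 1/(ωC) = 11510 Ω
Branch 1 (R+jX_L): Z₁ = 2750 + j13570 Ω, |Z₁| = 13850 Ω
Branch 2 (−jX_C): Z₂ = −j11510 Ω
Parallel: Z = Z₁Z₂/(Z₁+Z₂), |Z| = 46410 Ω, ∠Z = -48.27°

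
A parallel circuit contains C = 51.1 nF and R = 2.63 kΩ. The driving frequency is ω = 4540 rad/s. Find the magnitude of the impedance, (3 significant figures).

2250 Ω

X_C = 1/(ωC) = 4310 Ω
Parallel: admittances add. Y = 1/R + jωC
Y = (0.000380 + j0.000232) S
|Y| = 0.000445 S → |Z| = 1/|Y| = 2250 Ω, ∠Z = −∠Y = -31.4°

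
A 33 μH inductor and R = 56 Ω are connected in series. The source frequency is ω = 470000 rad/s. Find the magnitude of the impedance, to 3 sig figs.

X_L = ωL = 15.5 Ω
Z = 56.0 + j15.5 Ω
|Z| = √(56.0² + 15.5²) = 58.1 Ω

58.1 Ω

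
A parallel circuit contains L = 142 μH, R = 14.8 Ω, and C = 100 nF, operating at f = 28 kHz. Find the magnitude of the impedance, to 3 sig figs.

ω = 2πf = 175900 rad/s
X_L = ωL = 25.0 Ω
X_C = 1/(ωC) = 56.8 Ω
Parallel: admittances add. Y = 1/R + 1/(jωL) + jωC
Y = (0.0676 − j0.0224) S
|Y| = 0.0712 S → |Z| = 1/|Y| = 14.0 Ω, ∠Z = −∠Y = 18.4°

14.0 Ω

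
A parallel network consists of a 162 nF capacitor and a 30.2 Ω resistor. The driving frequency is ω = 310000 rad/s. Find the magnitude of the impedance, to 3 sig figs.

16.6 Ω

X_C = 1/(ωC) = 19.9 Ω
Parallel: admittances add. Y = 1/R + jωC
Y = (0.0331 + j0.0502) S
|Y| = 0.0602 S → |Z| = 1/|Y| = 16.6 Ω, ∠Z = −∠Y = -56.6°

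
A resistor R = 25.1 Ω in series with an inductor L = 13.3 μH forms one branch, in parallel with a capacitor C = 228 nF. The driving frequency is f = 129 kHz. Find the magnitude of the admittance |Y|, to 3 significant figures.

ω = 2πf = 810500 rad/s
X_L = ωL = 10.8 Ω
X_C = 1/(ωC) = 5.41 Ω
Branch 1 (R+jX_L): Z₁ = 25.1 + j10.8 Ω, |Z₁| = 27.3 Ω
Branch 2 (−jX_C): Z₂ = −j5.41 Ω
Parallel: Z = Z₁Z₂/(Z₁+Z₂), |Z| = 5.76 Ω, ∠Z = -78.8°
|Y| = 1/|Z| = 174 mS

174 mS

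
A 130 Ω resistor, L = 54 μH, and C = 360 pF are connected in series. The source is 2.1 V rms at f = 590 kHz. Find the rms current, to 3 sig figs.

ω = 2πf = 3.707e+06 rad/s
X_L = ωL = 200 Ω
X_C = 1/(ωC) = 749 Ω
Net reactance X = X_L − X_C = -549 Ω
Z = 130 − j549 Ω
|Z| = √(130² + 549²) = 564 Ω
I = V/|Z| = 2.1/564 = 3.72 mA

3.72 mA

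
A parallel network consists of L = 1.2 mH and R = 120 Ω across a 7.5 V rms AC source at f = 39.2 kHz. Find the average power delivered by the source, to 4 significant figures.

468.7 mW

ω = 2πf = 246300 rad/s
X_L = ωL = 295.6 Ω
Parallel: admittances add. Y = 1/R + 1/(jωL)
Y = (0.008333 − j0.003383) S
|Y| = 0.008994 S → |Z| = 1/|Y| = 111.2 Ω, ∠Z = −∠Y = 22.10°
I = V/|Z| = 67.45 mA
P = VI cos φ = 7.5 × 0.06745 × cos(22.10°) = 468.7 mW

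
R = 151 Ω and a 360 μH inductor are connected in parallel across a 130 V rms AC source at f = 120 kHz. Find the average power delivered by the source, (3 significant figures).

ω = 2πf = 754000 rad/s
X_L = ωL = 271 Ω
Parallel: admittances add. Y = 1/R + 1/(jωL)
Y = (0.00662 − j0.00368) S
|Y| = 0.00758 S → |Z| = 1/|Y| = 132 Ω, ∠Z = −∠Y = 29.1°
I = V/|Z| = 985 mA
P = VI cos φ = 130 × 0.985 × cos(29.1°) = 112 W

112 W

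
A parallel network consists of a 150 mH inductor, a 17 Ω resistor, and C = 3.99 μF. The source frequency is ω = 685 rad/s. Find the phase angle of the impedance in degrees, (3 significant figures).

X_L = ωL = 103 Ω
X_C = 1/(ωC) = 366 Ω
Parallel: admittances add. Y = 1/R + 1/(jωL) + jωC
Y = (0.0588 − j0.00700) S
|Y| = 0.0592 S → |Z| = 1/|Y| = 16.9 Ω, ∠Z = −∠Y = 6.79°

6.79°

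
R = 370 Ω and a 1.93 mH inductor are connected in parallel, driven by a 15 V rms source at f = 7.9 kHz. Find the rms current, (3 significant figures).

162 mA

ω = 2πf = 49640 rad/s
X_L = ωL = 95.8 Ω
Parallel: admittances add. Y = 1/R + 1/(jωL)
Y = (0.00270 − j0.0104) S
|Y| = 0.0108 S → |Z| = 1/|Y| = 92.7 Ω, ∠Z = −∠Y = 75.5°
I = V/|Z| = 15/92.7 = 162 mA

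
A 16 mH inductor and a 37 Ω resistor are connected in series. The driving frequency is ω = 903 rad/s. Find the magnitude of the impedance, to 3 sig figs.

X_L = ωL = 14.4 Ω
Z = 37.0 + j14.4 Ω
|Z| = √(37.0² + 14.4²) = 39.7 Ω

39.7 Ω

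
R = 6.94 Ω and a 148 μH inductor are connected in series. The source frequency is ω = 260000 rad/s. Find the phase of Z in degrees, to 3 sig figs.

79.8°

X_L = ωL = 38.5 Ω
Z = 6.94 + j38.5 Ω
|Z| = √(6.94² + 38.5²) = 39.1 Ω
∠Z = arctan(38.5/6.94) = 79.8°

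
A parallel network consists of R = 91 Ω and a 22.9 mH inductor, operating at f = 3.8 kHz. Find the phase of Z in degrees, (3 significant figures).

ω = 2πf = 23880 rad/s
X_L = ωL = 547 Ω
Parallel: admittances add. Y = 1/R + 1/(jωL)
Y = (0.0110 − j0.00183) S
|Y| = 0.0111 S → |Z| = 1/|Y| = 89.8 Ω, ∠Z = −∠Y = 9.45°

9.45°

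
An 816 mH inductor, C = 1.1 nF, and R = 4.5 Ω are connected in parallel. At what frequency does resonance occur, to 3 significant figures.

ω₀ = 1/√(LC) = 1/√(0.816 × 1.1e-09) = 33380 rad/s
f₀ = ω₀/(2π) = 5.31 kHz

5.31 kHz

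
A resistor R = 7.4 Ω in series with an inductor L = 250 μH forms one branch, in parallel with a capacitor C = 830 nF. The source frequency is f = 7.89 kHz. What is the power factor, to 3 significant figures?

0.889

ω = 2πf = 49570 rad/s
X_L = ωL = 12.4 Ω
X_C = 1/(ωC) = 24.3 Ω
Branch 1 (R+jX_L): Z₁ = 7.40 + j12.4 Ω, |Z₁| = 14.4 Ω
Branch 2 (−jX_C): Z₂ = −j24.3 Ω
Parallel: Z = Z₁Z₂/(Z₁+Z₂), |Z| = 25.0 Ω, ∠Z = 27.3°
cos φ = cos(27.3°) = 0.889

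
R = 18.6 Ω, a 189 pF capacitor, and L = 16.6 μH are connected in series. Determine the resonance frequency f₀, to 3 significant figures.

ω₀ = 1/√(LC) = 1/√(1.66e-05 × 1.89e-10) = 1.785e+07 rad/s
f₀ = ω₀/(2π) = 2.84 MHz

2.84 MHz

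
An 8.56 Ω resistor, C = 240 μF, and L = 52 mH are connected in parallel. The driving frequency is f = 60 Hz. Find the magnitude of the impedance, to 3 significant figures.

ω = 2πf = 377.0 rad/s
X_L = ωL = 19.6 Ω
X_C = 1/(ωC) = 11.1 Ω
Parallel: admittances add. Y = 1/R + 1/(jωL) + jωC
Y = (0.117 + j0.0395) S
|Y| = 0.123 S → |Z| = 1/|Y| = 8.11 Ω, ∠Z = −∠Y = -18.7°

8.11 Ω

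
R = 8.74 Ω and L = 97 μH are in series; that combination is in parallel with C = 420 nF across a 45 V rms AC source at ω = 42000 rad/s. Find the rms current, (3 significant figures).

4.39 A

X_L = ωL = 4.07 Ω
X_C = 1/(ωC) = 56.7 Ω
Branch 1 (R+jX_L): Z₁ = 8.74 + j4.07 Ω, |Z₁| = 9.64 Ω
Branch 2 (−jX_C): Z₂ = −j56.7 Ω
Parallel: Z = Z₁Z₂/(Z₁+Z₂), |Z| = 10.2 Ω, ∠Z = 15.6°
I = V/|Z| = 45/10.2 = 4.39 A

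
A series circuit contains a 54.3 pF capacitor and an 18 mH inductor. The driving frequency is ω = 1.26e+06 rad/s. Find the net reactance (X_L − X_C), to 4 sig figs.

8064 Ω

X_L = ωL = 22680 Ω
X_C = 1/(ωC) = 14620 Ω
X = 22680 − 14620 = 8064 Ω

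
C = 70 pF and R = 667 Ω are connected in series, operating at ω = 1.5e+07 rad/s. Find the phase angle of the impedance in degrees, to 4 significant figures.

-54.99°

X_C = 1/(ωC) = 952.4 Ω
Z = 667.0 − j952.4 Ω
|Z| = √(667.0² + 952.4²) = 1163 Ω
∠Z = arctan(-952.4/667.0) = -54.99°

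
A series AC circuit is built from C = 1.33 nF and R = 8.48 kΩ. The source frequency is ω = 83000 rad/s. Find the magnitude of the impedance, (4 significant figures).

12410 Ω

X_C = 1/(ωC) = 9059 Ω
Z = 8480 − j9059 Ω
|Z| = √(8480² + 9059²) = 12410 Ω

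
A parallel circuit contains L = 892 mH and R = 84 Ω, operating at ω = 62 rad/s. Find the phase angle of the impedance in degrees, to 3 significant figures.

56.6°

X_L = ωL = 55.3 Ω
Parallel: admittances add. Y = 1/R + 1/(jωL)
Y = (0.0119 − j0.0181) S
|Y| = 0.0216 S → |Z| = 1/|Y| = 46.2 Ω, ∠Z = −∠Y = 56.6°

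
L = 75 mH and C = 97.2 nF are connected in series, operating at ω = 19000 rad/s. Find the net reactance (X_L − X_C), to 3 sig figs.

884 Ω

X_L = ωL = 1420 Ω
X_C = 1/(ωC) = 541 Ω
X = 1420 − 541 = 884 Ω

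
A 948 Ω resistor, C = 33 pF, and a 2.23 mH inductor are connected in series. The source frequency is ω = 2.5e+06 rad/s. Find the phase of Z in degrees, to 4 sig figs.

-81.76°

X_L = ωL = 5575 Ω
X_C = 1/(ωC) = 12120 Ω
Net reactance X = X_L − X_C = -6546 Ω
Z = 948.0 − j6546 Ω
|Z| = √(948.0² + 6546²) = 6614 Ω
∠Z = arctan(-6546/948.0) = -81.76°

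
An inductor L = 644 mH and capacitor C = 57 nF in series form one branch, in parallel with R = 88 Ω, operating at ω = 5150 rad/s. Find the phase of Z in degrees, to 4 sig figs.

X_L = ωL = 3317 Ω
X_C = 1/(ωC) = 3407 Ω
Branch 1: Z₁ = R = 88.00 Ω
Branch 2 (series LC): Z₂ = j(X_L − X_C) = −j89.97 Ω
Parallel: Z = Z₁Z₂/(Z₁+Z₂), |Z| = 62.91 Ω, ∠Z = -44.36°

-44.36°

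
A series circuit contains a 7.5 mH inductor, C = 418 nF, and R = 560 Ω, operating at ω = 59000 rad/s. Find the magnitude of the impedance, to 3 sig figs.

689 Ω

X_L = ωL = 442 Ω
X_C = 1/(ωC) = 40.5 Ω
Net reactance X = X_L − X_C = 402 Ω
Z = 560 + j402 Ω
|Z| = √(560² + 402²) = 689 Ω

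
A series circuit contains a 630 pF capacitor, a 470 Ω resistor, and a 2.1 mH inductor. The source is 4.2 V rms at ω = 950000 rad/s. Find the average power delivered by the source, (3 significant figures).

X_L = ωL = 1990 Ω
X_C = 1/(ωC) = 1670 Ω
Net reactance X = X_L − X_C = 324 Ω
Z = 470 + j324 Ω
|Z| = √(470² + 324²) = 571 Ω
∠Z = arctan(324/470) = 34.6°
I = V/|Z| = 7.36 mA
P = VI cos φ = 4.2 × 0.00736 × cos(34.6°) = 25.4 mW

25.4 mW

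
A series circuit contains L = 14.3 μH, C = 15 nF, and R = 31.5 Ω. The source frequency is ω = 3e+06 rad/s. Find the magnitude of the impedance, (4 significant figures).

X_L = ωL = 42.90 Ω
X_C = 1/(ωC) = 22.22 Ω
Net reactance X = X_L − X_C = 20.68 Ω
Z = 31.50 + j20.68 Ω
|Z| = √(31.50² + 20.68²) = 37.68 Ω

37.68 Ω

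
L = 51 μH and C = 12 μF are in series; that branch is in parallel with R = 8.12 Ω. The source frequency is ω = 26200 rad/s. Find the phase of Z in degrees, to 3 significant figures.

X_L = ωL = 1.34 Ω
X_C = 1/(ωC) = 3.18 Ω
Branch 1: Z₁ = R = 8.12 Ω
Branch 2 (series LC): Z₂ = j(X_L − X_C) = −j1.84 Ω
Parallel: Z = Z₁Z₂/(Z₁+Z₂), |Z| = 1.80 Ω, ∠Z = -77.2°

-77.2°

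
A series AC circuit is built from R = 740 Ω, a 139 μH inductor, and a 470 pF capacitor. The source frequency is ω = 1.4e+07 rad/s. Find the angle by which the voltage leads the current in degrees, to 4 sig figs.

67.58°

X_L = ωL = 1946 Ω
X_C = 1/(ωC) = 152.0 Ω
Net reactance X = X_L − X_C = 1794 Ω
Z = 740.0 + j1794 Ω
|Z| = √(740.0² + 1794²) = 1941 Ω
∠Z = arctan(1794/740.0) = 67.58°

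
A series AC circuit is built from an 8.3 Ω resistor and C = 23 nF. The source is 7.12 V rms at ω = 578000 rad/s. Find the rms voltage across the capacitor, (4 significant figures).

7.077 V

X_C = 1/(ωC) = 75.22 Ω
Z = 8.300 − j75.22 Ω
|Z| = √(8.300² + 75.22²) = 75.68 Ω
I = V/|Z| = 94.08 mA
V_C = I·|Z_C| = 0.09408 × 75.22 = 7.077 V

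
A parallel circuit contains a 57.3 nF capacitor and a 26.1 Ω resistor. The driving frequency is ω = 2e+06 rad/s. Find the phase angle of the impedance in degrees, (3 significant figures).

X_C = 1/(ωC) = 8.73 Ω
Parallel: admittances add. Y = 1/R + jωC
Y = (0.0383 + j0.115) S
|Y| = 0.121 S → |Z| = 1/|Y| = 8.28 Ω, ∠Z = −∠Y = -71.5°

-71.5°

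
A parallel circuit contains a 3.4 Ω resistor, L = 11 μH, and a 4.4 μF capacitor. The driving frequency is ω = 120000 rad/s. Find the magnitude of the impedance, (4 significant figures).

X_L = ωL = 1.320 Ω
X_C = 1/(ωC) = 1.894 Ω
Parallel: admittances add. Y = 1/R + 1/(jωL) + jωC
Y = (0.2941 − j0.2296) S
|Y| = 0.3731 S → |Z| = 1/|Y| = 2.680 Ω, ∠Z = −∠Y = 37.97°

2.680 Ω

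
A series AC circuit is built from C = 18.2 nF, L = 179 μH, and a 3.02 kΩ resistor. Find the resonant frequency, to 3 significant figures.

88.2 kHz

ω₀ = 1/√(LC) = 1/√(0.000179 × 1.82e-08) = 554000 rad/s
f₀ = ω₀/(2π) = 88.2 kHz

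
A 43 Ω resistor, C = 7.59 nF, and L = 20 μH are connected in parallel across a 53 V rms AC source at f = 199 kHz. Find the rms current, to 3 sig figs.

ω = 2πf = 1.25e+06 rad/s
X_L = ωL = 25.0 Ω
X_C = 1/(ωC) = 105 Ω
Parallel: admittances add. Y = 1/R + 1/(jωL) + jωC
Y = (0.0233 − j0.0305) S
|Y| = 0.0384 S → |Z| = 1/|Y| = 26.1 Ω, ∠Z = −∠Y = 52.7°
I = V/|Z| = 53/26.1 = 2.03 A

2.03 A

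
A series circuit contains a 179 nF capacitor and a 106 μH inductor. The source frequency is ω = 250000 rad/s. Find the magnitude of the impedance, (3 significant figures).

4.15 Ω

X_L = ωL = 26.5 Ω
X_C = 1/(ωC) = 22.3 Ω
Net reactance X = X_L − X_C = 4.15 Ω
Z = j4.15 Ω
|Z| = √(0² + 4.15²) = 4.15 Ω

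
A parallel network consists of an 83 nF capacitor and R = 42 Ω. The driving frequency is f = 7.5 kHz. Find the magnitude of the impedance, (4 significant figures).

ω = 2πf = 47120 rad/s
X_C = 1/(ωC) = 255.7 Ω
Parallel: admittances add. Y = 1/R + jωC
Y = (0.02381 + j0.003911) S
|Y| = 0.02413 S → |Z| = 1/|Y| = 41.44 Ω, ∠Z = −∠Y = -9.329°

41.44 Ω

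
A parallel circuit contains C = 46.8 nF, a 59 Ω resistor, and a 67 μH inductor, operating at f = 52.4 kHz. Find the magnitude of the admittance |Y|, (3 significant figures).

34.4 mS

ω = 2πf = 329200 rad/s
X_L = ωL = 22.1 Ω
X_C = 1/(ωC) = 64.9 Ω
Parallel: admittances add. Y = 1/R + 1/(jωL) + jωC
Y = (0.0169 − j0.0299) S
|Y| = 0.0344 S → |Z| = 1/|Y| = 29.1 Ω, ∠Z = −∠Y = 60.5°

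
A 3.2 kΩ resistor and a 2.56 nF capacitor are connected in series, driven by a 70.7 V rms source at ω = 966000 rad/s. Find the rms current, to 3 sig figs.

X_C = 1/(ωC) = 404 Ω
Z = 3200 − j404 Ω
|Z| = √(3200² + 404²) = 3230 Ω
I = V/|Z| = 70.7/3230 = 21.9 mA

21.9 mA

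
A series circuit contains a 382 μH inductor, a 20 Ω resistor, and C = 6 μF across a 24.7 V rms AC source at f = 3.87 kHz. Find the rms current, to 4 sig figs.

ω = 2πf = 24320 rad/s
X_L = ωL = 9.289 Ω
X_C = 1/(ωC) = 6.854 Ω
Net reactance X = X_L − X_C = 2.434 Ω
Z = 20.00 + j2.434 Ω
|Z| = √(20.00² + 2.434²) = 20.15 Ω
I = V/|Z| = 24.7/20.15 = 1.226 A

1.226 A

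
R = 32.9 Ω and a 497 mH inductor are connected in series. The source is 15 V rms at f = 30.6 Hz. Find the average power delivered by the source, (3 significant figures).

725 mW

ω = 2πf = 192.3 rad/s
X_L = ωL = 95.6 Ω
Z = 32.9 + j95.6 Ω
|Z| = √(32.9² + 95.6²) = 101 Ω
∠Z = arctan(95.6/32.9) = 71.0°
I = V/|Z| = 148 mA
P = VI cos φ = 15 × 0.148 × cos(71.0°) = 725 mW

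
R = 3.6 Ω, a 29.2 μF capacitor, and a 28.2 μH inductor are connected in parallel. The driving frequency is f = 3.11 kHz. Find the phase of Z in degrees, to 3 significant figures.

77.4°

ω = 2πf = 19540 rad/s
X_L = ωL = 0.551 Ω
X_C = 1/(ωC) = 1.75 Ω
Parallel: admittances add. Y = 1/R + 1/(jωL) + jωC
Y = (0.278 − j1.24) S
|Y| = 1.27 S → |Z| = 1/|Y| = 0.784 Ω, ∠Z = −∠Y = 77.4°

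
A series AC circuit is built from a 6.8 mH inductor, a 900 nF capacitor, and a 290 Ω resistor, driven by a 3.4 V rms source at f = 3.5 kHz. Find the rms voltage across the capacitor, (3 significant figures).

ω = 2πf = 21990 rad/s
X_L = ωL = 150 Ω
X_C = 1/(ωC) = 50.5 Ω
Net reactance X = X_L − X_C = 99.0 Ω
Z = 290 + j99.0 Ω
|Z| = √(290² + 99.0²) = 306 Ω
I = V/|Z| = 11.1 mA
V_C = I·|Z_C| = 0.0111 × 50.5 = 0.561 V

0.561 V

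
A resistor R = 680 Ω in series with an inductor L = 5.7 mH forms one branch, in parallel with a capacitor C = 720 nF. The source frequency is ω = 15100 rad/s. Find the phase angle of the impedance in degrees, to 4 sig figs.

-82.29°

X_L = ωL = 86.07 Ω
X_C = 1/(ωC) = 91.98 Ω
Branch 1 (R+jX_L): Z₁ = 680.0 + j86.07 Ω, |Z₁| = 685.4 Ω
Branch 2 (−jX_C): Z₂ = −j91.98 Ω
Parallel: Z = Z₁Z₂/(Z₁+Z₂), |Z| = 92.71 Ω, ∠Z = -82.29°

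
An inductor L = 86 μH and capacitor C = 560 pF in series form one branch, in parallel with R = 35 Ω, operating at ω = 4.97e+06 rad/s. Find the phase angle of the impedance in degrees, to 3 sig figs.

27.2°

X_L = ωL = 427 Ω
X_C = 1/(ωC) = 359 Ω
Branch 1: Z₁ = R = 35.0 Ω
Branch 2 (series LC): Z₂ = j(X_L − X_C) = j68.1 Ω
Parallel: Z = Z₁Z₂/(Z₁+Z₂), |Z| = 31.1 Ω, ∠Z = 27.2°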